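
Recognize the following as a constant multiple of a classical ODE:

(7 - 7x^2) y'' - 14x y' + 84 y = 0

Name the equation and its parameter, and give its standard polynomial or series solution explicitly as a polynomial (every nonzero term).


All three coefficients share the factor 7; dividing through by 7 gives  (1 - x^2) y'' - 2x y' + 12 y = 0.
This matches the Legendre equation (1 - x^2) y'' - 2x y' + n(n+1) y = 0 (note the -2x y' term) with n(n+1) = 12, so n = 3; the polynomial solution is P_3(x).
With y = sum_k a_k x^k, matching x^k gives (k+2)(k+1) a_{k+2} = [k(k+1) - n(n+1)] a_k = (k - 3)(k + 4) a_k. The right side vanishes at k = 3, so the series with the parity of 3 terminates at degree 3.
Standard normalization (P_n(1) = 1): leading coefficient (2n)!/(2^n (n!)^2) = 720/(8*36) = 5/2, so a_3 = 5/2. Work downward with a_k = (k+1)(k+2) a_{k+2} / ((k - 3)(k + 4)):
  a_1 = (2)(3)(5/2) / ((1 - 3)(1 + 4)) = 15/(-10) = -3/2
Hence P_3(x) = 5 x^3/2 - 3 x/2.

P_3(x); series = 5 x^3/2 - 3 x/2


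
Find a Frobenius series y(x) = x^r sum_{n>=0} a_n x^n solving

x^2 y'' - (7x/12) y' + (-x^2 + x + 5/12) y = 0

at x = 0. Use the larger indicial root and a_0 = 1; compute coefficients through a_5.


Write in Frobenius form y'' + (p(x)/x) y' + (q(x)/x^2) y = 0:
  p(x) = -7/12,  q(x) = -x^2 + x + 5/12.
Indicial equation: r(r-1) + (-7/12) r + (5/12) = 0 -> roots r_1 = 5/4, r_2 = 1/3.
Take r = r_1 = 5/4. Let y(x) = x^r sum_{n>=0} a_n x^n with a_0 = 1.
Substitute y = x^r sum a_n x^n and match x^{r+n}. The recurrence is
  D(n) a_n + 1 a_{n-1} - 1 a_{n-2} = 0,  where D(n) = (r+n)(r+n-1) + (-7/12)(r+n) + (5/12).
  a_n = [-1 a_{n-1} + 1 a_{n-2}] / D(n).
Since the indicial polynomial factors as (r - r_1)(r - r_2), D(n) = (r_1 + n - r_1)(r_1 + n - r_2) = n(n + 11/12).
Evaluating step by step (a_0 = 1):
  n = 1: D(1) = 1(1 + 11/12) = 23/12; numerator = -1(1) = -1; a_1 = (-1)/(23/12) = -12/23
  n = 2: D(2) = 2(2 + 11/12) = 35/6; numerator = -1(-12/23) + 1(1) = 35/23; a_2 = (35/23)/(35/6) = 6/23
  n = 3: D(3) = 3(3 + 11/12) = 47/4; numerator = -1(6/23) + 1(-12/23) = -18/23; a_3 = (-18/23)/(47/4) = -72/1081
  n = 4: D(4) = 4(4 + 11/12) = 59/3; numerator = -1(-72/1081) + 1(6/23) = 354/1081; a_4 = (354/1081)/(59/3) = 18/1081
  n = 5: D(5) = 5(5 + 11/12) = 355/12; numerator = -1(18/1081) + 1(-72/1081) = -90/1081; a_5 = (-90/1081)/(355/12) = -216/76751

r = 5/4; a_0 = 1; a_1 = -12/23; a_2 = 6/23; a_3 = -72/1081; a_4 = 18/1081; a_5 = -216/76751


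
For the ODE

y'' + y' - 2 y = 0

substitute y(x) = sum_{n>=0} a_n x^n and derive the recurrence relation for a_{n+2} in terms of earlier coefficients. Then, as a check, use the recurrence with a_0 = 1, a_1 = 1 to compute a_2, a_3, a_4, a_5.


Substitute y = sum_n a_n x^n.
y''(x) has coefficient (n+2)(n+1) a_{n+2} at x^n;
y'(x) has coefficient (n+1) a_{n+1} at x^n;
-2 y(x) has coefficient -2 a_n at x^n.
Matching x^n: (n+2)(n+1) a_{n+2} + (n+1) a_{n+1} - 2 a_n = 0.
Thus a_{n+2} = [-(n+1) a_{n+1} + 2 a_n] / ((n+1)(n+2)).

Check with a_0 = 1, a_1 = 1 (apply the recurrence for n = 0, 1, 2, 3): a_0 = 1, a_1 = 1, a_2 = 1/2, a_3 = 1/6, a_4 = 1/24, a_5 = 1/120.

a_(n+2) = [-(n+1) a_(n+1) + 2 a_n] / ((n+1)(n+2)); check: a_0 = 1, a_1 = 1, a_2 = 1/2, a_3 = 1/6, a_4 = 1/24, a_5 = 1/120


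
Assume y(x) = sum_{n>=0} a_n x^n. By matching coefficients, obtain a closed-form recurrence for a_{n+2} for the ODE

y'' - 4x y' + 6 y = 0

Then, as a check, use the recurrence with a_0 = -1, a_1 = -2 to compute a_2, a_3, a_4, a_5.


Substitute y = sum_n a_n x^n.
y''(x) has coefficient (n+2)(n+1) a_{n+2} at x^n;
-4 x y'(x) has coefficient -4 n a_n at x^n (shift);
6 y(x) has coefficient 6 a_n at x^n.
Matching x^n: (n+2)(n+1) a_{n+2} + (-4n + 6) a_n = 0.
Thus a_{n+2} = (4n - 6) / ((n+1)(n+2)) * a_n.

Check with a_0 = -1, a_1 = -2 (apply the recurrence for n = 0, 1, 2, 3): a_0 = -1, a_1 = -2, a_2 = 3, a_3 = 2/3, a_4 = 1/2, a_5 = 1/5.

a_(n+2) = (4n - 6) / ((n+1)(n+2)) * a_n; check: a_0 = -1, a_1 = -2, a_2 = 3, a_3 = 2/3, a_4 = 1/2, a_5 = 1/5


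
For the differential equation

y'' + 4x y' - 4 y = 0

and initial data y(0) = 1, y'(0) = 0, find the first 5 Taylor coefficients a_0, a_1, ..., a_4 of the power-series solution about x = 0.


Ansatz: y(x) = sum_{n>=0} a_n x^n, so y'(x) = sum_{n>=1} n a_n x^(n-1) and y''(x) = sum_{n>=2} n(n-1) a_n x^(n-2).
Substitute into P(x) y'' + Q(x) y' + R(x) y = 0 with P(x) = 1, Q(x) = 4x, R(x) = -4, and match powers of x.
Initial conditions: a_0 = 1, a_1 = 0.
Setting the coefficient of each power of x to zero and solving order by order (substituting the coefficients already found):
  x^0: 2 a_2 - 4 a_0 = 0  ->  2 a_2 = 4 a_0 = 4  ->  a_2 = 2
  x^1: 6 a_3 = 0  ->  a_3 = 0
  x^2: 12 a_4 + 4 a_2 = 0  ->  12 a_4 = -4 a_2 = -8  ->  a_4 = -2/3
Truncated series: y(x) = 1 + 2 x^2 - (2/3) x^4 + O(x^5).

a_0 = 1; a_1 = 0; a_2 = 2; a_3 = 0; a_4 = -2/3


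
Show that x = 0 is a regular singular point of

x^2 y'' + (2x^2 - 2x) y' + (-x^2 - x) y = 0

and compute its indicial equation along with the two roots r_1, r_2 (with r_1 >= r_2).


Divide by x^2 to reach normal form y'' + P_1(x) y' + P_2(x) y = 0 with P_1(x) = 2 - 2/x and P_2(x) = -1 - 1/x.
x = 0 is a singular point because the y'-coefficient 2 - 2/x has a pole at x = 0 and the y-coefficient -1 - 1/x has a pole at x = 0.
It is a regular singular point because x P_1(x) = p(x) = 2x - 2 and x^2 P_2(x) = q(x) = -x^2 - x are polynomials, hence analytic at x = 0.
p(0) = -2,  q(0) = 0.
Indicial equation: r(r-1) + p(0) r + q(0) = 0, i.e. r^2 + (p(0) - 1) r + q(0) = 0, i.e. r^2 - 3 r = 0.
Discriminant: (-3)^2 - 4(0) = 9, so r = (3 ± 3)/2.
Solving: r_1 = 3, r_2 = 0.

indicial: r^2 - 3 r = 0; roots r_1 = 3, r_2 = 0


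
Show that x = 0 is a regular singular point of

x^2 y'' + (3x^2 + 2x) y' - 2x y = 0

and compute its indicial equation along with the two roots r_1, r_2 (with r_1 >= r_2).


Divide by x^2 to reach normal form y'' + P_1(x) y' + P_2(x) y = 0 with P_1(x) = 3 + 2/x and P_2(x) = -2/x.
x = 0 is a singular point because the y'-coefficient 3 + 2/x has a pole at x = 0 and the y-coefficient -2/x has a pole at x = 0.
It is a regular singular point because x P_1(x) = p(x) = 3x + 2 and x^2 P_2(x) = q(x) = -2x are polynomials, hence analytic at x = 0.
p(0) = 2,  q(0) = 0.
Indicial equation: r(r-1) + p(0) r + q(0) = 0, i.e. r^2 + (p(0) - 1) r + q(0) = 0, i.e. r^2 + 1 r = 0.
Discriminant: (1)^2 - 4(0) = 1, so r = (-1 ± 1)/2.
Solving: r_1 = 0, r_2 = -1.

indicial: r^2 + 1 r = 0; roots r_1 = 0, r_2 = -1


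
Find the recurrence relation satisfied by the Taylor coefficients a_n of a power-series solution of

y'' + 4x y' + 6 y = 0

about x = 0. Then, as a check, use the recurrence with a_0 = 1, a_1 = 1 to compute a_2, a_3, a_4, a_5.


Substitute y = sum_n a_n x^n.
y''(x) has coefficient (n+2)(n+1) a_{n+2} at x^n;
4 x y'(x) has coefficient 4 n a_n at x^n (shift);
6 y(x) has coefficient 6 a_n at x^n.
Matching x^n: (n+2)(n+1) a_{n+2} + (4n + 6) a_n = 0.
Thus a_{n+2} = (-4n - 6) / ((n+1)(n+2)) * a_n.

Check with a_0 = 1, a_1 = 1 (apply the recurrence for n = 0, 1, 2, 3): a_0 = 1, a_1 = 1, a_2 = -3, a_3 = -5/3, a_4 = 7/2, a_5 = 3/2.

a_(n+2) = (-4n - 6) / ((n+1)(n+2)) * a_n; check: a_0 = 1, a_1 = 1, a_2 = -3, a_3 = -5/3, a_4 = 7/2, a_5 = 3/2


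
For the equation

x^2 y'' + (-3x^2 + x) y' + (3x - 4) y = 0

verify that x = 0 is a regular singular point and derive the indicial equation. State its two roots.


Divide by x^2 to reach normal form y'' + P_1(x) y' + P_2(x) y = 0 with P_1(x) = -3 + 1/x and P_2(x) = 3/x - 4/x^2.
x = 0 is a singular point because the y'-coefficient -3 + 1/x has a pole at x = 0 and the y-coefficient 3/x - 4/x^2 has a pole at x = 0.
It is a regular singular point because x P_1(x) = p(x) = 1 - 3x and x^2 P_2(x) = q(x) = 3x - 4 are polynomials, hence analytic at x = 0.
p(0) = 1,  q(0) = -4.
Indicial equation: r(r-1) + p(0) r + q(0) = 0, i.e. r^2 + (p(0) - 1) r + q(0) = 0, i.e. r^2 - 4 = 0.
Discriminant: (0)^2 - 4(-4) = 16, so r = (0 ± 4)/2.
Solving: r_1 = 2, r_2 = -2.

indicial: r^2 - 4 = 0; roots r_1 = 2, r_2 = -2


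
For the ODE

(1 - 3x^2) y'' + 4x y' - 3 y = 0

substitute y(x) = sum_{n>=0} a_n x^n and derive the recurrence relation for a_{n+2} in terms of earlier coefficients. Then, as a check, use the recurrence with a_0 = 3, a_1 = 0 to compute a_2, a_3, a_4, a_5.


Substitute y = sum_n a_n x^n.
(1 - 3 x^2) y'' contributes (n+2)(n+1) a_{n+2} - 3 n(n-1) a_n at x^n.
4 x y'(x) contributes 4 n a_n at x^n.
-3 y(x) contributes -3 a_n at x^n.
Matching x^n: (n+2)(n+1) a_{n+2} + (-3 n(n-1) + 4 n - 3) a_n = 0.
Thus a_{n+2} = (3 n(n-1) - 4 n + 3) / ((n+1)(n+2)) * a_n.

Check with a_0 = 3, a_1 = 0 (apply the recurrence for n = 0, 1, 2, 3): a_0 = 3, a_1 = 0, a_2 = 9/2, a_3 = 0, a_4 = 3/8, a_5 = 0.

a_(n+2) = (3 n(n-1) - 4 n + 3) / ((n+1)(n+2)) * a_n; check: a_0 = 3, a_1 = 0, a_2 = 9/2, a_3 = 0, a_4 = 3/8, a_5 = 0


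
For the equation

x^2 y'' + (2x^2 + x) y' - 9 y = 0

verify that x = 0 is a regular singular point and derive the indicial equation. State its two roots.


Divide by x^2 to reach normal form y'' + P_1(x) y' + P_2(x) y = 0 with P_1(x) = 2 + 1/x and P_2(x) = -9/x^2.
x = 0 is a singular point because the y'-coefficient 2 + 1/x has a pole at x = 0 and the y-coefficient -9/x^2 has a pole at x = 0.
It is a regular singular point because x P_1(x) = p(x) = 2x + 1 and x^2 P_2(x) = q(x) = -9 are polynomials, hence analytic at x = 0.
p(0) = 1,  q(0) = -9.
Indicial equation: r(r-1) + p(0) r + q(0) = 0, i.e. r^2 + (p(0) - 1) r + q(0) = 0, i.e. r^2 - 9 = 0.
Discriminant: (0)^2 - 4(-9) = 36, so r = (0 ± 6)/2.
Solving: r_1 = 3, r_2 = -3.

indicial: r^2 - 9 = 0; roots r_1 = 3, r_2 = -3


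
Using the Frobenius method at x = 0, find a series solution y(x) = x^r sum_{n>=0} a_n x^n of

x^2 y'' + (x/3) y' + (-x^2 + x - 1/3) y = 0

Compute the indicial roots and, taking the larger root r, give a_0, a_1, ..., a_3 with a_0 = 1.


Write in Frobenius form y'' + (p(x)/x) y' + (q(x)/x^2) y = 0:
  p(x) = 1/3,  q(x) = -x^2 + x - 1/3.
Indicial equation: r(r-1) + (1/3) r + (-1/3) = 0 -> roots r_1 = 1, r_2 = -1/3.
Take r = r_1 = 1. Let y(x) = x^r sum_{n>=0} a_n x^n with a_0 = 1.
Substitute y = x^r sum a_n x^n and match x^{r+n}. The recurrence is
  D(n) a_n + 1 a_{n-1} - 1 a_{n-2} = 0,  where D(n) = (r+n)(r+n-1) + (1/3)(r+n) + (-1/3).
  a_n = [-1 a_{n-1} + 1 a_{n-2}] / D(n).
Since the indicial polynomial factors as (r - r_1)(r - r_2), D(n) = (r_1 + n - r_1)(r_1 + n - r_2) = n(n + 4/3).
Evaluating step by step (a_0 = 1):
  n = 1: D(1) = 1(1 + 4/3) = 7/3; numerator = -1(1) = -1; a_1 = (-1)/(7/3) = -3/7
  n = 2: D(2) = 2(2 + 4/3) = 20/3; numerator = -1(-3/7) + 1(1) = 10/7; a_2 = (10/7)/(20/3) = 3/14
  n = 3: D(3) = 3(3 + 4/3) = 13; numerator = -1(3/14) + 1(-3/7) = -9/14; a_3 = (-9/14)/(13) = -9/182

r = 1; a_0 = 1; a_1 = -3/7; a_2 = 3/14; a_3 = -9/182


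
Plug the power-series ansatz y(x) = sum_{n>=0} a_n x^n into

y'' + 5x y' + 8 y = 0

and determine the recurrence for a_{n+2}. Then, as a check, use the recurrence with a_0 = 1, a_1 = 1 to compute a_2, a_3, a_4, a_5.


Substitute y = sum_n a_n x^n.
y''(x) has coefficient (n+2)(n+1) a_{n+2} at x^n;
5 x y'(x) has coefficient 5 n a_n at x^n (shift);
8 y(x) has coefficient 8 a_n at x^n.
Matching x^n: (n+2)(n+1) a_{n+2} + (5n + 8) a_n = 0.
Thus a_{n+2} = (-5n - 8) / ((n+1)(n+2)) * a_n.

Check with a_0 = 1, a_1 = 1 (apply the recurrence for n = 0, 1, 2, 3): a_0 = 1, a_1 = 1, a_2 = -4, a_3 = -13/6, a_4 = 6, a_5 = 299/120.

a_(n+2) = (-5n - 8) / ((n+1)(n+2)) * a_n; check: a_0 = 1, a_1 = 1, a_2 = -4, a_3 = -13/6, a_4 = 6, a_5 = 299/120


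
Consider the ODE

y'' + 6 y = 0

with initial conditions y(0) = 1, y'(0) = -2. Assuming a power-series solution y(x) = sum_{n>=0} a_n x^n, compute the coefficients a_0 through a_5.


Ansatz: y(x) = sum_{n>=0} a_n x^n, so y'(x) = sum_{n>=1} n a_n x^(n-1) and y''(x) = sum_{n>=2} n(n-1) a_n x^(n-2).
Substitute into P(x) y'' + Q(x) y' + R(x) y = 0 with P(x) = 1, Q(x) = 0, R(x) = 6, and match powers of x.
Initial conditions: a_0 = 1, a_1 = -2.
Setting the coefficient of each power of x to zero and solving order by order (substituting the coefficients already found):
  x^0: 2 a_2 + 6 a_0 = 0  ->  2 a_2 = -6 a_0 = -6  ->  a_2 = -3
  x^1: 6 a_3 + 6 a_1 = 0  ->  6 a_3 = -6 a_1 = 12  ->  a_3 = 2
  x^2: 12 a_4 + 6 a_2 = 0  ->  12 a_4 = -6 a_2 = 18  ->  a_4 = 3/2
  x^3: 20 a_5 + 6 a_3 = 0  ->  20 a_5 = -6 a_3 = -12  ->  a_5 = -3/5
Truncated series: y(x) = 1 - 2 x - 3 x^2 + 2 x^3 + (3/2) x^4 - (3/5) x^5 + O(x^6).

a_0 = 1; a_1 = -2; a_2 = -3; a_3 = 2; a_4 = 3/2; a_5 = -3/5


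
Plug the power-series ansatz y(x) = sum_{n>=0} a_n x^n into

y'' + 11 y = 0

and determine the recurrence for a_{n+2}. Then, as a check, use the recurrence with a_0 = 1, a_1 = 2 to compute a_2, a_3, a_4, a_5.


Substitute y = sum_n a_n x^n into y'' + (const) y = 0.
y''(x) = sum_{n>=0} (n+2)(n+1) a_{n+2} x^n.
The ODE becomes sum_n [(n+2)(n+1) a_{n+2} + 11 a_n] x^n = 0.
Setting each coefficient to zero gives the recurrence:
  (n+2)(n+1) a_{n+2} + 11 a_n = 0,
  a_{n+2} = -11 / ((n+1)(n+2)) a_n.

Check with a_0 = 1, a_1 = 2 (apply the recurrence for n = 0, 1, 2, 3): a_0 = 1, a_1 = 2, a_2 = -11/2, a_3 = -11/3, a_4 = 121/24, a_5 = 121/60.

a_{n+2} = -11/((n+1)(n+2)) * a_n; check: a_0 = 1, a_1 = 2, a_2 = -11/2, a_3 = -11/3, a_4 = 121/24, a_5 = 121/60


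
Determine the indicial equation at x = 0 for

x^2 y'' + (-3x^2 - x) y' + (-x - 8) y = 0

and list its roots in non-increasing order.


Divide by x^2 to reach normal form y'' + P_1(x) y' + P_2(x) y = 0 with P_1(x) = -3 - 1/x and P_2(x) = -1/x - 8/x^2.
x = 0 is a singular point because the y'-coefficient -3 - 1/x has a pole at x = 0 and the y-coefficient -1/x - 8/x^2 has a pole at x = 0.
It is a regular singular point because x P_1(x) = p(x) = -3x - 1 and x^2 P_2(x) = q(x) = -x - 8 are polynomials, hence analytic at x = 0.
p(0) = -1,  q(0) = -8.
Indicial equation: r(r-1) + p(0) r + q(0) = 0, i.e. r^2 + (p(0) - 1) r + q(0) = 0, i.e. r^2 - 2 r - 8 = 0.
Discriminant: (-2)^2 - 4(-8) = 36, so r = (2 ± 6)/2.
Solving: r_1 = 4, r_2 = -2.

indicial: r^2 - 2 r - 8 = 0; roots r_1 = 4, r_2 = -2


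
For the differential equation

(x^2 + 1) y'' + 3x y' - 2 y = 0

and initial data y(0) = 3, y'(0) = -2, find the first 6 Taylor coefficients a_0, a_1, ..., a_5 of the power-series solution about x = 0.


Ansatz: y(x) = sum_{n>=0} a_n x^n, so y'(x) = sum_{n>=1} n a_n x^(n-1) and y''(x) = sum_{n>=2} n(n-1) a_n x^(n-2).
Substitute into P(x) y'' + Q(x) y' + R(x) y = 0 with P(x) = x^2 + 1, Q(x) = 3x, R(x) = -2, and match powers of x.
Initial conditions: a_0 = 3, a_1 = -2.
Setting the coefficient of each power of x to zero and solving order by order (substituting the coefficients already found):
  x^0: 2 a_2 - 2 a_0 = 0  ->  2 a_2 = 2 a_0 = 6  ->  a_2 = 3
  x^1: 6 a_3 + a_1 = 0  ->  6 a_3 = -a_1 = 2  ->  a_3 = 1/3
  x^2: 12 a_4 + 6 a_2 = 0  ->  12 a_4 = -6 a_2 = -18  ->  a_4 = -3/2
  x^3: 20 a_5 + 13 a_3 = 0  ->  20 a_5 = -13 a_3 = -13/3  ->  a_5 = -13/60
Truncated series: y(x) = 3 - 2 x + 3 x^2 + (1/3) x^3 - (3/2) x^4 - (13/60) x^5 + O(x^6).

a_0 = 3; a_1 = -2; a_2 = 3; a_3 = 1/3; a_4 = -3/2; a_5 = -13/60


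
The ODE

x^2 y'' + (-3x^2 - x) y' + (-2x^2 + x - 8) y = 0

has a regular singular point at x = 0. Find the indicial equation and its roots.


Divide by x^2 to reach normal form y'' + P_1(x) y' + P_2(x) y = 0 with P_1(x) = -3 - 1/x and P_2(x) = -2 + 1/x - 8/x^2.
x = 0 is a singular point because the y'-coefficient -3 - 1/x has a pole at x = 0 and the y-coefficient -2 + 1/x - 8/x^2 has a pole at x = 0.
It is a regular singular point because x P_1(x) = p(x) = -3x - 1 and x^2 P_2(x) = q(x) = -2x^2 + x - 8 are polynomials, hence analytic at x = 0.
p(0) = -1,  q(0) = -8.
Indicial equation: r(r-1) + p(0) r + q(0) = 0, i.e. r^2 + (p(0) - 1) r + q(0) = 0, i.e. r^2 - 2 r - 8 = 0.
Discriminant: (-2)^2 - 4(-8) = 36, so r = (2 ± 6)/2.
Solving: r_1 = 4, r_2 = -2.

indicial: r^2 - 2 r - 8 = 0; roots r_1 = 4, r_2 = -2


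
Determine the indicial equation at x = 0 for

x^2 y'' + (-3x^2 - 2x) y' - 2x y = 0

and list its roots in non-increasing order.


Divide by x^2 to reach normal form y'' + P_1(x) y' + P_2(x) y = 0 with P_1(x) = -3 - 2/x and P_2(x) = -2/x.
x = 0 is a singular point because the y'-coefficient -3 - 2/x has a pole at x = 0 and the y-coefficient -2/x has a pole at x = 0.
It is a regular singular point because x P_1(x) = p(x) = -3x - 2 and x^2 P_2(x) = q(x) = -2x are polynomials, hence analytic at x = 0.
p(0) = -2,  q(0) = 0.
Indicial equation: r(r-1) + p(0) r + q(0) = 0, i.e. r^2 + (p(0) - 1) r + q(0) = 0, i.e. r^2 - 3 r = 0.
Discriminant: (-3)^2 - 4(0) = 9, so r = (3 ± 3)/2.
Solving: r_1 = 3, r_2 = 0.

indicial: r^2 - 3 r = 0; roots r_1 = 3, r_2 = 0


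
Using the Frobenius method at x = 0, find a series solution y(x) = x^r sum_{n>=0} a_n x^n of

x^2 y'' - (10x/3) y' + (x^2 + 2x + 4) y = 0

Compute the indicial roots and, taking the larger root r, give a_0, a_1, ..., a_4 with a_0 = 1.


Write in Frobenius form y'' + (p(x)/x) y' + (q(x)/x^2) y = 0:
  p(x) = -10/3,  q(x) = x^2 + 2x + 4.
Indicial equation: r(r-1) + (-10/3) r + (4) = 0 -> roots r_1 = 3, r_2 = 4/3.
Take r = r_1 = 3. Let y(x) = x^r sum_{n>=0} a_n x^n with a_0 = 1.
Substitute y = x^r sum a_n x^n and match x^{r+n}. The recurrence is
  D(n) a_n + 2 a_{n-1} + 1 a_{n-2} = 0,  where D(n) = (r+n)(r+n-1) + (-10/3)(r+n) + (4).
  a_n = [-2 a_{n-1} - 1 a_{n-2}] / D(n).
Since the indicial polynomial factors as (r - r_1)(r - r_2), D(n) = (r_1 + n - r_1)(r_1 + n - r_2) = n(n + 5/3).
Evaluating step by step (a_0 = 1):
  n = 1: D(1) = 1(1 + 5/3) = 8/3; numerator = -2(1) = -2; a_1 = (-2)/(8/3) = -3/4
  n = 2: D(2) = 2(2 + 5/3) = 22/3; numerator = -2(-3/4) - 1(1) = 1/2; a_2 = (1/2)/(22/3) = 3/44
  n = 3: D(3) = 3(3 + 5/3) = 14; numerator = -2(3/44) - 1(-3/4) = 27/44; a_3 = (27/44)/(14) = 27/616
  n = 4: D(4) = 4(4 + 5/3) = 68/3; numerator = -2(27/616) - 1(3/44) = -12/77; a_4 = (-12/77)/(68/3) = -9/1309

r = 3; a_0 = 1; a_1 = -3/4; a_2 = 3/44; a_3 = 27/616; a_4 = -9/1309


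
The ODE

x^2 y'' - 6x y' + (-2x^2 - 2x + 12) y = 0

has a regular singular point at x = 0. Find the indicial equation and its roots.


Divide by x^2 to reach normal form y'' + P_1(x) y' + P_2(x) y = 0 with P_1(x) = -6/x and P_2(x) = -2 - 2/x + 12/x^2.
x = 0 is a singular point because the y'-coefficient -6/x has a pole at x = 0 and the y-coefficient -2 - 2/x + 12/x^2 has a pole at x = 0.
It is a regular singular point because x P_1(x) = p(x) = -6 and x^2 P_2(x) = q(x) = -2x^2 - 2x + 12 are polynomials, hence analytic at x = 0.
p(0) = -6,  q(0) = 12.
Indicial equation: r(r-1) + p(0) r + q(0) = 0, i.e. r^2 + (p(0) - 1) r + q(0) = 0, i.e. r^2 - 7 r + 12 = 0.
Discriminant: (-7)^2 - 4(12) = 1, so r = (7 ± 1)/2.
Solving: r_1 = 4, r_2 = 3.

indicial: r^2 - 7 r + 12 = 0; roots r_1 = 4, r_2 = 3


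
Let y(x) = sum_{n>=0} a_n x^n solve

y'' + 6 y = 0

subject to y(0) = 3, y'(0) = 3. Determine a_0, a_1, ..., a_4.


Ansatz: y(x) = sum_{n>=0} a_n x^n, so y'(x) = sum_{n>=1} n a_n x^(n-1) and y''(x) = sum_{n>=2} n(n-1) a_n x^(n-2).
Substitute into P(x) y'' + Q(x) y' + R(x) y = 0 with P(x) = 1, Q(x) = 0, R(x) = 6, and match powers of x.
Initial conditions: a_0 = 3, a_1 = 3.
Setting the coefficient of each power of x to zero and solving order by order (substituting the coefficients already found):
  x^0: 2 a_2 + 6 a_0 = 0  ->  2 a_2 = -6 a_0 = -18  ->  a_2 = -9
  x^1: 6 a_3 + 6 a_1 = 0  ->  6 a_3 = -6 a_1 = -18  ->  a_3 = -3
  x^2: 12 a_4 + 6 a_2 = 0  ->  12 a_4 = -6 a_2 = 54  ->  a_4 = 9/2
Truncated series: y(x) = 3 + 3 x - 9 x^2 - 3 x^3 + (9/2) x^4 + O(x^5).

a_0 = 3; a_1 = 3; a_2 = -9; a_3 = -3; a_4 = 9/2


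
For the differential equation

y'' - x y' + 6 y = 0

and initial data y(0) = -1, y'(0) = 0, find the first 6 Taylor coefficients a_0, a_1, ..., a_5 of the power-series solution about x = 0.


Ansatz: y(x) = sum_{n>=0} a_n x^n, so y'(x) = sum_{n>=1} n a_n x^(n-1) and y''(x) = sum_{n>=2} n(n-1) a_n x^(n-2).
Substitute into P(x) y'' + Q(x) y' + R(x) y = 0 with P(x) = 1, Q(x) = -x, R(x) = 6, and match powers of x.
Initial conditions: a_0 = -1, a_1 = 0.
Setting the coefficient of each power of x to zero and solving order by order (substituting the coefficients already found):
  x^0: 2 a_2 + 6 a_0 = 0  ->  2 a_2 = -6 a_0 = 6  ->  a_2 = 3
  x^1: 6 a_3 + 5 a_1 = 0  ->  6 a_3 = -5 a_1 = 0  ->  a_3 = 0
  x^2: 12 a_4 + 4 a_2 = 0  ->  12 a_4 = -4 a_2 = -12  ->  a_4 = -1
  x^3: 20 a_5 + 3 a_3 = 0  ->  20 a_5 = -3 a_3 = 0  ->  a_5 = 0
Truncated series: y(x) = -1 + 3 x^2 - x^4 + O(x^6).

a_0 = -1; a_1 = 0; a_2 = 3; a_3 = 0; a_4 = -1; a_5 = 0


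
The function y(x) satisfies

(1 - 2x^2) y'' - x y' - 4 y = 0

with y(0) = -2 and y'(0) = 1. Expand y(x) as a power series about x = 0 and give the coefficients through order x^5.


Ansatz: y(x) = sum_{n>=0} a_n x^n, so y'(x) = sum_{n>=1} n a_n x^(n-1) and y''(x) = sum_{n>=2} n(n-1) a_n x^(n-2).
Substitute into P(x) y'' + Q(x) y' + R(x) y = 0 with P(x) = 1 - 2x^2, Q(x) = -x, R(x) = -4, and match powers of x.
Initial conditions: a_0 = -2, a_1 = 1.
Setting the coefficient of each power of x to zero and solving order by order (substituting the coefficients already found):
  x^0: 2 a_2 - 4 a_0 = 0  ->  2 a_2 = 4 a_0 = -8  ->  a_2 = -4
  x^1: 6 a_3 - 5 a_1 = 0  ->  6 a_3 = 5 a_1 = 5  ->  a_3 = 5/6
  x^2: 12 a_4 - 10 a_2 = 0  ->  12 a_4 = 10 a_2 = -40  ->  a_4 = -10/3
  x^3: 20 a_5 - 19 a_3 = 0  ->  20 a_5 = 19 a_3 = 95/6  ->  a_5 = 19/24
Truncated series: y(x) = -2 + x - 4 x^2 + (5/6) x^3 - (10/3) x^4 + (19/24) x^5 + O(x^6).

a_0 = -2; a_1 = 1; a_2 = -4; a_3 = 5/6; a_4 = -10/3; a_5 = 19/24


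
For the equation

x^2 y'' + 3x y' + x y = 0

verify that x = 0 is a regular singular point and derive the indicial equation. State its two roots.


Divide by x^2 to reach normal form y'' + P_1(x) y' + P_2(x) y = 0 with P_1(x) = 3/x and P_2(x) = 1/x.
x = 0 is a singular point because the y'-coefficient 3/x has a pole at x = 0 and the y-coefficient 1/x has a pole at x = 0.
It is a regular singular point because x P_1(x) = p(x) = 3 and x^2 P_2(x) = q(x) = x are polynomials, hence analytic at x = 0.
p(0) = 3,  q(0) = 0.
Indicial equation: r(r-1) + p(0) r + q(0) = 0, i.e. r^2 + (p(0) - 1) r + q(0) = 0, i.e. r^2 + 2 r = 0.
Discriminant: (2)^2 - 4(0) = 4, so r = (-2 ± 2)/2.
Solving: r_1 = 0, r_2 = -2.

indicial: r^2 + 2 r = 0; roots r_1 = 0, r_2 = -2


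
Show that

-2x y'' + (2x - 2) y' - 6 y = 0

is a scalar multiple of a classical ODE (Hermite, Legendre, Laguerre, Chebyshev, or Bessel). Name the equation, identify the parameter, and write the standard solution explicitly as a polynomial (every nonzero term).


All three coefficients share the factor -2; dividing through by -2 gives  x y'' + (1 - x) y' + 3 y = 0.
This matches the Laguerre equation x y'' + (1 - x) y' + n y = 0 with n = 3; the polynomial solution is L_3(x).
With y = sum_k a_k x^k, matching x^k gives (k+1)k a_{k+1} + (k+1) a_{k+1} - k a_k + n a_k = 0, i.e. (k+1)^2 a_{k+1} = (k - n) a_k = (k - 3) a_k. The right side vanishes at k = 3, so the series terminates at degree 3.
Standard normalization L_n(0) = 1 gives a_0 = 1. Work upward with a_{k+1} = (k - 3) a_k / (k+1)^2:
  a_1 = (0 - 3)(1) / 1^2 = -3/1 = -3
  a_2 = (1 - 3)(-3) / 2^2 = 6/4 = 3/2
  a_3 = (2 - 3)(3/2) / 3^2 = (-3/2)/9 = -1/6
Hence L_3(x) = -x^3/6 + 3 x^2/2 - 3 x + 1.

L_3(x); series = -x^3/6 + 3 x^2/2 - 3 x + 1


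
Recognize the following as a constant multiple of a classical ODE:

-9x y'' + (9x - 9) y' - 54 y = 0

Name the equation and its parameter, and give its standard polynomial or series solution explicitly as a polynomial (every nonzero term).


All three coefficients share the factor -9; dividing through by -9 gives  x y'' + (1 - x) y' + 6 y = 0.
This matches the Laguerre equation x y'' + (1 - x) y' + n y = 0 with n = 6; the polynomial solution is L_6(x).
With y = sum_k a_k x^k, matching x^k gives (k+1)k a_{k+1} + (k+1) a_{k+1} - k a_k + n a_k = 0, i.e. (k+1)^2 a_{k+1} = (k - n) a_k = (k - 6) a_k. The right side vanishes at k = 6, so the series terminates at degree 6.
Standard normalization L_n(0) = 1 gives a_0 = 1. Work upward with a_{k+1} = (k - 6) a_k / (k+1)^2:
  a_1 = (0 - 6)(1) / 1^2 = -6/1 = -6
  a_2 = (1 - 6)(-6) / 2^2 = 30/4 = 15/2
  a_3 = (2 - 6)(15/2) / 3^2 = -30/9 = -10/3
  a_4 = (3 - 6)(-10/3) / 4^2 = 10/16 = 5/8
  a_5 = (4 - 6)(5/8) / 5^2 = (-5/4)/25 = -1/20
  a_6 = (5 - 6)(-1/20) / 6^2 = (1/20)/36 = 1/720
Hence L_6(x) = x^6/720 - x^5/20 + 5 x^4/8 - 10 x^3/3 + 15 x^2/2 - 6 x + 1.

L_6(x); series = x^6/720 - x^5/20 + 5 x^4/8 - 10 x^3/3 + 15 x^2/2 - 6 x + 1


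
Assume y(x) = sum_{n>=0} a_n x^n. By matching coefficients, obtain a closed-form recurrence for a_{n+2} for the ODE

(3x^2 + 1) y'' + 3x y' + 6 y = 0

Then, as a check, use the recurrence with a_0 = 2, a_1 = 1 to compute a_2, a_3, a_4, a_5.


Substitute y = sum_n a_n x^n.
(1 + 3 x^2) y'' contributes (n+2)(n+1) a_{n+2} + 3 n(n-1) a_n at x^n.
3 x y'(x) contributes 3 n a_n at x^n.
6 y(x) contributes 6 a_n at x^n.
Matching x^n: (n+2)(n+1) a_{n+2} + (3 n(n-1) + 3 n + 6) a_n = 0.
Thus a_{n+2} = (-3 n(n-1) - 3 n - 6) / ((n+1)(n+2)) * a_n.

Check with a_0 = 2, a_1 = 1 (apply the recurrence for n = 0, 1, 2, 3): a_0 = 2, a_1 = 1, a_2 = -6, a_3 = -3/2, a_4 = 9, a_5 = 99/40.

a_(n+2) = (-3 n(n-1) - 3 n - 6) / ((n+1)(n+2)) * a_n; check: a_0 = 2, a_1 = 1, a_2 = -6, a_3 = -3/2, a_4 = 9, a_5 = 99/40


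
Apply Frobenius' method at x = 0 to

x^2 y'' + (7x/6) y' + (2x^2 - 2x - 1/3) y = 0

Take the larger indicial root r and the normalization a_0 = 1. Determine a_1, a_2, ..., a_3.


Write in Frobenius form y'' + (p(x)/x) y' + (q(x)/x^2) y = 0:
  p(x) = 7/6,  q(x) = 2x^2 - 2x - 1/3.
Indicial equation: r(r-1) + (7/6) r + (-1/3) = 0 -> roots r_1 = 1/2, r_2 = -2/3.
Take r = r_1 = 1/2. Let y(x) = x^r sum_{n>=0} a_n x^n with a_0 = 1.
Substitute y = x^r sum a_n x^n and match x^{r+n}. The recurrence is
  D(n) a_n - 2 a_{n-1} + 2 a_{n-2} = 0,  where D(n) = (r+n)(r+n-1) + (7/6)(r+n) + (-1/3).
  a_n = [2 a_{n-1} - 2 a_{n-2}] / D(n).
Since the indicial polynomial factors as (r - r_1)(r - r_2), D(n) = (r_1 + n - r_1)(r_1 + n - r_2) = n(n + 7/6).
Evaluating step by step (a_0 = 1):
  n = 1: D(1) = 1(1 + 7/6) = 13/6; numerator = 2(1) = 2; a_1 = (2)/(13/6) = 12/13
  n = 2: D(2) = 2(2 + 7/6) = 19/3; numerator = 2(12/13) - 2(1) = -2/13; a_2 = (-2/13)/(19/3) = -6/247
  n = 3: D(3) = 3(3 + 7/6) = 25/2; numerator = 2(-6/247) - 2(12/13) = -36/19; a_3 = (-36/19)/(25/2) = -72/475

r = 1/2; a_0 = 1; a_1 = 12/13; a_2 = -6/247; a_3 = -72/475


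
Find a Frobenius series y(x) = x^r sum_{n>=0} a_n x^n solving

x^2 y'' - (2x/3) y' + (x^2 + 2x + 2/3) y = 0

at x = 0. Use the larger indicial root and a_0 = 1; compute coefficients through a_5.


Write in Frobenius form y'' + (p(x)/x) y' + (q(x)/x^2) y = 0:
  p(x) = -2/3,  q(x) = x^2 + 2x + 2/3.
Indicial equation: r(r-1) + (-2/3) r + (2/3) = 0 -> roots r_1 = 1, r_2 = 2/3.
Take r = r_1 = 1. Let y(x) = x^r sum_{n>=0} a_n x^n with a_0 = 1.
Substitute y = x^r sum a_n x^n and match x^{r+n}. The recurrence is
  D(n) a_n + 2 a_{n-1} + 1 a_{n-2} = 0,  where D(n) = (r+n)(r+n-1) + (-2/3)(r+n) + (2/3).
  a_n = [-2 a_{n-1} - 1 a_{n-2}] / D(n).
Since the indicial polynomial factors as (r - r_1)(r - r_2), D(n) = (r_1 + n - r_1)(r_1 + n - r_2) = n(n + 1/3).
Evaluating step by step (a_0 = 1):
  n = 1: D(1) = 1(1 + 1/3) = 4/3; numerator = -2(1) = -2; a_1 = (-2)/(4/3) = -3/2
  n = 2: D(2) = 2(2 + 1/3) = 14/3; numerator = -2(-3/2) - 1(1) = 2; a_2 = (2)/(14/3) = 3/7
  n = 3: D(3) = 3(3 + 1/3) = 10; numerator = -2(3/7) - 1(-3/2) = 9/14; a_3 = (9/14)/(10) = 9/140
  n = 4: D(4) = 4(4 + 1/3) = 52/3; numerator = -2(9/140) - 1(3/7) = -39/70; a_4 = (-39/70)/(52/3) = -9/280
  n = 5: D(5) = 5(5 + 1/3) = 80/3; numerator = -2(-9/280) - 1(9/140) = 0; a_5 = (0)/(80/3) = 0

r = 1; a_0 = 1; a_1 = -3/2; a_2 = 3/7; a_3 = 9/140; a_4 = -9/280; a_5 = 0


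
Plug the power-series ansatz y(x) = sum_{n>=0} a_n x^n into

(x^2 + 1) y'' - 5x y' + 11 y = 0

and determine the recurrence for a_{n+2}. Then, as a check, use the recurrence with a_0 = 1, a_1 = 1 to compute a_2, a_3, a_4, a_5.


Substitute y = sum_n a_n x^n.
(1 + 1 x^2) y'' contributes (n+2)(n+1) a_{n+2} + n(n-1) a_n at x^n.
-5 x y'(x) contributes -5 n a_n at x^n.
11 y(x) contributes 11 a_n at x^n.
Matching x^n: (n+2)(n+1) a_{n+2} + (n(n-1) - 5 n + 11) a_n = 0.
Thus a_{n+2} = (-n(n-1) + 5 n - 11) / ((n+1)(n+2)) * a_n.

Check with a_0 = 1, a_1 = 1 (apply the recurrence for n = 0, 1, 2, 3): a_0 = 1, a_1 = 1, a_2 = -11/2, a_3 = -1, a_4 = 11/8, a_5 = 1/10.

a_(n+2) = (-n(n-1) + 5 n - 11) / ((n+1)(n+2)) * a_n; check: a_0 = 1, a_1 = 1, a_2 = -11/2, a_3 = -1, a_4 = 11/8, a_5 = 1/10


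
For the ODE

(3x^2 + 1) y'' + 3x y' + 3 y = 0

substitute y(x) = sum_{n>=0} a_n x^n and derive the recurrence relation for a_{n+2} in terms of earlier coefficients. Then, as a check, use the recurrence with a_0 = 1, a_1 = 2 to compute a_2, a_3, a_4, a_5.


Substitute y = sum_n a_n x^n.
(1 + 3 x^2) y'' contributes (n+2)(n+1) a_{n+2} + 3 n(n-1) a_n at x^n.
3 x y'(x) contributes 3 n a_n at x^n.
3 y(x) contributes 3 a_n at x^n.
Matching x^n: (n+2)(n+1) a_{n+2} + (3 n(n-1) + 3 n + 3) a_n = 0.
Thus a_{n+2} = (-3 n(n-1) - 3 n - 3) / ((n+1)(n+2)) * a_n.

Check with a_0 = 1, a_1 = 2 (apply the recurrence for n = 0, 1, 2, 3): a_0 = 1, a_1 = 2, a_2 = -3/2, a_3 = -2, a_4 = 15/8, a_5 = 3.

a_(n+2) = (-3 n(n-1) - 3 n - 3) / ((n+1)(n+2)) * a_n; check: a_0 = 1, a_1 = 2, a_2 = -3/2, a_3 = -2, a_4 = 15/8, a_5 = 3


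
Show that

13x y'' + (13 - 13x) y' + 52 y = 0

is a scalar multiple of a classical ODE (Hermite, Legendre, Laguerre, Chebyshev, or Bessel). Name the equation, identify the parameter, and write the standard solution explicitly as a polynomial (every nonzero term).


All three coefficients share the factor 13; dividing through by 13 gives  x y'' + (1 - x) y' + 4 y = 0.
This matches the Laguerre equation x y'' + (1 - x) y' + n y = 0 with n = 4; the polynomial solution is L_4(x).
With y = sum_k a_k x^k, matching x^k gives (k+1)k a_{k+1} + (k+1) a_{k+1} - k a_k + n a_k = 0, i.e. (k+1)^2 a_{k+1} = (k - n) a_k = (k - 4) a_k. The right side vanishes at k = 4, so the series terminates at degree 4.
Standard normalization L_n(0) = 1 gives a_0 = 1. Work upward with a_{k+1} = (k - 4) a_k / (k+1)^2:
  a_1 = (0 - 4)(1) / 1^2 = -4/1 = -4
  a_2 = (1 - 4)(-4) / 2^2 = 12/4 = 3
  a_3 = (2 - 4)(3) / 3^2 = -6/9 = -2/3
  a_4 = (3 - 4)(-2/3) / 4^2 = (2/3)/16 = 1/24
Hence L_4(x) = x^4/24 - 2 x^3/3 + 3 x^2 - 4 x + 1.

L_4(x); series = x^4/24 - 2 x^3/3 + 3 x^2 - 4 x + 1


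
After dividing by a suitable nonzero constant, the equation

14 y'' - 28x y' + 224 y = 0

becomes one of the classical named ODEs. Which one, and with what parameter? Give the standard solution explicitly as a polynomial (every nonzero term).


All three coefficients share the factor 14; dividing through by 14 gives  y'' - 2x y' + 16 y = 0.
This matches the Hermite equation y'' - 2x y' + 2n y = 0 with 2n = 16, so n = 8; the polynomial solution is H_8(x).
With y = sum_k a_k x^k, matching x^k gives (k+2)(k+1) a_{k+2} = 2(k - n) a_k = 2(k - 8) a_k. The right side vanishes at k = 8, so the series with the parity of 8 terminates at degree 8.
Standard normalization: leading coefficient of H_n is 2^n, so a_8 = 2^8 = 256. Work downward with a_k = (k+1)(k+2) a_{k+2} / (2(k - n)):
  a_6 = (7)(8)(256) / (2(6 - 8)) = 14336/(-4) = -3584
  a_4 = (5)(6)(-3584) / (2(4 - 8)) = -107520/(-8) = 13440
  a_2 = (3)(4)(13440) / (2(2 - 8)) = 161280/(-12) = -13440
  a_0 = (1)(2)(-13440) / (2(0 - 8)) = -26880/(-16) = 1680
Hence H_8(x) = 256 x^8 - 3584 x^6 + 13440 x^4 - 13440 x^2 + 1680.

H_8(x); series = 256 x^8 - 3584 x^6 + 13440 x^4 - 13440 x^2 + 1680


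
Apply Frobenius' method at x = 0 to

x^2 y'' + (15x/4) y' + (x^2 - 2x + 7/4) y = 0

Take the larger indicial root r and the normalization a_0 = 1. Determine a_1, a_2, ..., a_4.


Write in Frobenius form y'' + (p(x)/x) y' + (q(x)/x^2) y = 0:
  p(x) = 15/4,  q(x) = x^2 - 2x + 7/4.
Indicial equation: r(r-1) + (15/4) r + (7/4) = 0 -> roots r_1 = -1, r_2 = -7/4.
Take r = r_1 = -1. Let y(x) = x^r sum_{n>=0} a_n x^n with a_0 = 1.
Substitute y = x^r sum a_n x^n and match x^{r+n}. The recurrence is
  D(n) a_n - 2 a_{n-1} + 1 a_{n-2} = 0,  where D(n) = (r+n)(r+n-1) + (15/4)(r+n) + (7/4).
  a_n = [2 a_{n-1} - 1 a_{n-2}] / D(n).
Since the indicial polynomial factors as (r - r_1)(r - r_2), D(n) = (r_1 + n - r_1)(r_1 + n - r_2) = n(n + 3/4).
Evaluating step by step (a_0 = 1):
  n = 1: D(1) = 1(1 + 3/4) = 7/4; numerator = 2(1) = 2; a_1 = (2)/(7/4) = 8/7
  n = 2: D(2) = 2(2 + 3/4) = 11/2; numerator = 2(8/7) - 1(1) = 9/7; a_2 = (9/7)/(11/2) = 18/77
  n = 3: D(3) = 3(3 + 3/4) = 45/4; numerator = 2(18/77) - 1(8/7) = -52/77; a_3 = (-52/77)/(45/4) = -208/3465
  n = 4: D(4) = 4(4 + 3/4) = 19; numerator = 2(-208/3465) - 1(18/77) = -1226/3465; a_4 = (-1226/3465)/(19) = -1226/65835

r = -1; a_0 = 1; a_1 = 8/7; a_2 = 18/77; a_3 = -208/3465; a_4 = -1226/65835


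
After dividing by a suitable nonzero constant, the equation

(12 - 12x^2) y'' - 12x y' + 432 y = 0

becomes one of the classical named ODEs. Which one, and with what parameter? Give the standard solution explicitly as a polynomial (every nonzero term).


All three coefficients share the factor 12; dividing through by 12 gives  (1 - x^2) y'' - x y' + 36 y = 0.
This matches the Chebyshev equation (1 - x^2) y'' - x y' + n^2 y = 0 (note the -x y' term, not -2x y') with n^2 = 36, so n = 6; the polynomial solution is T_6(x).
With y = sum_k a_k x^k, matching x^k gives (k+2)(k+1) a_{k+2} = (k^2 - n^2) a_k = (k - 6)(k + 6) a_k. The right side vanishes at k = 6, so the series with the parity of 6 terminates at degree 6.
Standard normalization: leading coefficient of T_n is 2^(n-1), so a_6 = 2^5 = 32. Work downward with a_k = (k+1)(k+2) a_{k+2} / ((k - 6)(k + 6)):
  a_4 = (5)(6)(32) / ((4 - 6)(4 + 6)) = 960/(-20) = -48
  a_2 = (3)(4)(-48) / ((2 - 6)(2 + 6)) = -576/(-32) = 18
  a_0 = (1)(2)(18) / ((0 - 6)(0 + 6)) = 36/(-36) = -1
Hence T_6(x) = 32 x^6 - 48 x^4 + 18 x^2 - 1.

T_6(x); series = 32 x^6 - 48 x^4 + 18 x^2 - 1


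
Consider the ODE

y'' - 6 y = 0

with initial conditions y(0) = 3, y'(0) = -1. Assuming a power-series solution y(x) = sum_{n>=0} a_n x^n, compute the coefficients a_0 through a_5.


Ansatz: y(x) = sum_{n>=0} a_n x^n, so y'(x) = sum_{n>=1} n a_n x^(n-1) and y''(x) = sum_{n>=2} n(n-1) a_n x^(n-2).
Substitute into P(x) y'' + Q(x) y' + R(x) y = 0 with P(x) = 1, Q(x) = 0, R(x) = -6, and match powers of x.
Initial conditions: a_0 = 3, a_1 = -1.
Setting the coefficient of each power of x to zero and solving order by order (substituting the coefficients already found):
  x^0: 2 a_2 - 6 a_0 = 0  ->  2 a_2 = 6 a_0 = 18  ->  a_2 = 9
  x^1: 6 a_3 - 6 a_1 = 0  ->  6 a_3 = 6 a_1 = -6  ->  a_3 = -1
  x^2: 12 a_4 - 6 a_2 = 0  ->  12 a_4 = 6 a_2 = 54  ->  a_4 = 9/2
  x^3: 20 a_5 - 6 a_3 = 0  ->  20 a_5 = 6 a_3 = -6  ->  a_5 = -3/10
Truncated series: y(x) = 3 - x + 9 x^2 - x^3 + (9/2) x^4 - (3/10) x^5 + O(x^6).

a_0 = 3; a_1 = -1; a_2 = 9; a_3 = -1; a_4 = 9/2; a_5 = -3/10


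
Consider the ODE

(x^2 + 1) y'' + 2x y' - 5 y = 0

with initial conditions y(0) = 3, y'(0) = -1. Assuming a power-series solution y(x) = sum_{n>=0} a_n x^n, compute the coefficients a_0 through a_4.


Ansatz: y(x) = sum_{n>=0} a_n x^n, so y'(x) = sum_{n>=1} n a_n x^(n-1) and y''(x) = sum_{n>=2} n(n-1) a_n x^(n-2).
Substitute into P(x) y'' + Q(x) y' + R(x) y = 0 with P(x) = x^2 + 1, Q(x) = 2x, R(x) = -5, and match powers of x.
Initial conditions: a_0 = 3, a_1 = -1.
Setting the coefficient of each power of x to zero and solving order by order (substituting the coefficients already found):
  x^0: 2 a_2 - 5 a_0 = 0  ->  2 a_2 = 5 a_0 = 15  ->  a_2 = 15/2
  x^1: 6 a_3 - 3 a_1 = 0  ->  6 a_3 = 3 a_1 = -3  ->  a_3 = -1/2
  x^2: 12 a_4 + a_2 = 0  ->  12 a_4 = -a_2 = -15/2  ->  a_4 = -5/8
Truncated series: y(x) = 3 - x + (15/2) x^2 - (1/2) x^3 - (5/8) x^4 + O(x^5).

a_0 = 3; a_1 = -1; a_2 = 15/2; a_3 = -1/2; a_4 = -5/8


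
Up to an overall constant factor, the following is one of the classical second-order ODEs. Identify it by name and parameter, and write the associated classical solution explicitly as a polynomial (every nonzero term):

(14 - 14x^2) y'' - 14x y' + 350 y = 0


All three coefficients share the factor 14; dividing through by 14 gives  (1 - x^2) y'' - x y' + 25 y = 0.
This matches the Chebyshev equation (1 - x^2) y'' - x y' + n^2 y = 0 (note the -x y' term, not -2x y') with n^2 = 25, so n = 5; the polynomial solution is T_5(x).
With y = sum_k a_k x^k, matching x^k gives (k+2)(k+1) a_{k+2} = (k^2 - n^2) a_k = (k - 5)(k + 5) a_k. The right side vanishes at k = 5, so the series with the parity of 5 terminates at degree 5.
Standard normalization: leading coefficient of T_n is 2^(n-1), so a_5 = 2^4 = 16. Work downward with a_k = (k+1)(k+2) a_{k+2} / ((k - 5)(k + 5)):
  a_3 = (4)(5)(16) / ((3 - 5)(3 + 5)) = 320/(-16) = -20
  a_1 = (2)(3)(-20) / ((1 - 5)(1 + 5)) = -120/(-24) = 5
Hence T_5(x) = 16 x^5 - 20 x^3 + 5 x.

T_5(x); series = 16 x^5 - 20 x^3 + 5 x


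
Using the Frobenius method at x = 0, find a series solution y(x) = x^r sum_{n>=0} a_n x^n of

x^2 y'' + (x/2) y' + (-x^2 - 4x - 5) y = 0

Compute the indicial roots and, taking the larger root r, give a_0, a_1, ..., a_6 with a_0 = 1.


Write in Frobenius form y'' + (p(x)/x) y' + (q(x)/x^2) y = 0:
  p(x) = 1/2,  q(x) = -x^2 - 4x - 5.
Indicial equation: r(r-1) + (1/2) r + (-5) = 0 -> roots r_1 = 5/2, r_2 = -2.
Take r = r_1 = 5/2. Let y(x) = x^r sum_{n>=0} a_n x^n with a_0 = 1.
Substitute y = x^r sum a_n x^n and match x^{r+n}. The recurrence is
  D(n) a_n - 4 a_{n-1} - 1 a_{n-2} = 0,  where D(n) = (r+n)(r+n-1) + (1/2)(r+n) + (-5).
  a_n = [4 a_{n-1} + 1 a_{n-2}] / D(n).
Since the indicial polynomial factors as (r - r_1)(r - r_2), D(n) = (r_1 + n - r_1)(r_1 + n - r_2) = n(n + 9/2).
Evaluating step by step (a_0 = 1):
  n = 1: D(1) = 1(1 + 9/2) = 11/2; numerator = 4(1) = 4; a_1 = (4)/(11/2) = 8/11
  n = 2: D(2) = 2(2 + 9/2) = 13; numerator = 4(8/11) + 1(1) = 43/11; a_2 = (43/11)/(13) = 43/143
  n = 3: D(3) = 3(3 + 9/2) = 45/2; numerator = 4(43/143) + 1(8/11) = 276/143; a_3 = (276/143)/(45/2) = 184/2145
  n = 4: D(4) = 4(4 + 9/2) = 34; numerator = 4(184/2145) + 1(43/143) = 1381/2145; a_4 = (1381/2145)/(34) = 1381/72930
  n = 5: D(5) = 5(5 + 9/2) = 95/2; numerator = 4(1381/72930) + 1(184/2145) = 1178/7293; a_5 = (1178/7293)/(95/2) = 124/36465
  n = 6: D(6) = 6(6 + 9/2) = 63; numerator = 4(124/36465) + 1(1381/72930) = 791/24310; a_6 = (791/24310)/(63) = 113/218790

r = 5/2; a_0 = 1; a_1 = 8/11; a_2 = 43/143; a_3 = 184/2145; a_4 = 1381/72930; a_5 = 124/36465; a_6 = 113/218790


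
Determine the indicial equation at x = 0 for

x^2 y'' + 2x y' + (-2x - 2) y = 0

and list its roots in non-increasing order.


Divide by x^2 to reach normal form y'' + P_1(x) y' + P_2(x) y = 0 with P_1(x) = 2/x and P_2(x) = -2/x - 2/x^2.
x = 0 is a singular point because the y'-coefficient 2/x has a pole at x = 0 and the y-coefficient -2/x - 2/x^2 has a pole at x = 0.
It is a regular singular point because x P_1(x) = p(x) = 2 and x^2 P_2(x) = q(x) = -2x - 2 are polynomials, hence analytic at x = 0.
p(0) = 2,  q(0) = -2.
Indicial equation: r(r-1) + p(0) r + q(0) = 0, i.e. r^2 + (p(0) - 1) r + q(0) = 0, i.e. r^2 + 1 r - 2 = 0.
Discriminant: (1)^2 - 4(-2) = 9, so r = (-1 ± 3)/2.
Solving: r_1 = 1, r_2 = -2.

indicial: r^2 + 1 r - 2 = 0; roots r_1 = 1, r_2 = -2


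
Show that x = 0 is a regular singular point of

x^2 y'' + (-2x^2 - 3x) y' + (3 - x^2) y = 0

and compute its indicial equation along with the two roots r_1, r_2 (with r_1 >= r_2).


Divide by x^2 to reach normal form y'' + P_1(x) y' + P_2(x) y = 0 with P_1(x) = -2 - 3/x and P_2(x) = -1 + 3/x^2.
x = 0 is a singular point because the y'-coefficient -2 - 3/x has a pole at x = 0 and the y-coefficient -1 + 3/x^2 has a pole at x = 0.
It is a regular singular point because x P_1(x) = p(x) = -2x - 3 and x^2 P_2(x) = q(x) = 3 - x^2 are polynomials, hence analytic at x = 0.
p(0) = -3,  q(0) = 3.
Indicial equation: r(r-1) + p(0) r + q(0) = 0, i.e. r^2 + (p(0) - 1) r + q(0) = 0, i.e. r^2 - 4 r + 3 = 0.
Discriminant: (-4)^2 - 4(3) = 4, so r = (4 ± 2)/2.
Solving: r_1 = 3, r_2 = 1.

indicial: r^2 - 4 r + 3 = 0; roots r_1 = 3, r_2 = 1


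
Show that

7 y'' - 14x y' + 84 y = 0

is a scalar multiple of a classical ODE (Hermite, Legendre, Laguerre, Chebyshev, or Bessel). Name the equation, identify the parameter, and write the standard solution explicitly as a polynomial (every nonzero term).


All three coefficients share the factor 7; dividing through by 7 gives  y'' - 2x y' + 12 y = 0.
This matches the Hermite equation y'' - 2x y' + 2n y = 0 with 2n = 12, so n = 6; the polynomial solution is H_6(x).
With y = sum_k a_k x^k, matching x^k gives (k+2)(k+1) a_{k+2} = 2(k - n) a_k = 2(k - 6) a_k. The right side vanishes at k = 6, so the series with the parity of 6 terminates at degree 6.
Standard normalization: leading coefficient of H_n is 2^n, so a_6 = 2^6 = 64. Work downward with a_k = (k+1)(k+2) a_{k+2} / (2(k - n)):
  a_4 = (5)(6)(64) / (2(4 - 6)) = 1920/(-4) = -480
  a_2 = (3)(4)(-480) / (2(2 - 6)) = -5760/(-8) = 720
  a_0 = (1)(2)(720) / (2(0 - 6)) = 1440/(-12) = -120
Hence H_6(x) = 64 x^6 - 480 x^4 + 720 x^2 - 120.

H_6(x); series = 64 x^6 - 480 x^4 + 720 x^2 - 120
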